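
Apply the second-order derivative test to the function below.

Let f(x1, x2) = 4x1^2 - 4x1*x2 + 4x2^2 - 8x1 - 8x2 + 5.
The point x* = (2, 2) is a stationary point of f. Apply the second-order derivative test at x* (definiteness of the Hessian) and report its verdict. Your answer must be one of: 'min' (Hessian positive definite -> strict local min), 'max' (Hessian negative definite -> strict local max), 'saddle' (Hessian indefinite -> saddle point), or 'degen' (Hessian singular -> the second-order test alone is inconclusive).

Compute the Hessian H = grad^2 f:
  H = [[8, -4], [-4, 8]]
Verify stationarity: grad f(x*) = H x* + g = (0, 0).
Eigenvalues of H: 4, 12.
Both eigenvalues > 0, so H is positive definite -> x* is a strict local min.

min


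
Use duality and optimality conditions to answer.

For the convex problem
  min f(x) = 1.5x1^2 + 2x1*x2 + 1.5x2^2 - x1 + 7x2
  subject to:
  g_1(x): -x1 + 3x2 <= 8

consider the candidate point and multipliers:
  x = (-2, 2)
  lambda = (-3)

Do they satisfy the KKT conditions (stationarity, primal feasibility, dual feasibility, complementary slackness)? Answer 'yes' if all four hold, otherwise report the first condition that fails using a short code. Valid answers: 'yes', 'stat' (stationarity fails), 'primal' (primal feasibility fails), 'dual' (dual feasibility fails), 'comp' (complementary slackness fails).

Gradient of f: grad f(x) = Q x + c = (-3, 9)
Constraint values g_i(x) = a_i^T x - b_i:
  g_1((-2, 2)) = 0
Stationarity residual: grad f(x) + sum_i lambda_i a_i = (0, 0)
  -> stationarity OK
Primal feasibility (all g_i <= 0): OK
Dual feasibility (all lambda_i >= 0): FAILS
Complementary slackness (lambda_i * g_i(x) = 0 for all i): OK

Verdict: the first failing condition is dual_feasibility -> dual.

dual


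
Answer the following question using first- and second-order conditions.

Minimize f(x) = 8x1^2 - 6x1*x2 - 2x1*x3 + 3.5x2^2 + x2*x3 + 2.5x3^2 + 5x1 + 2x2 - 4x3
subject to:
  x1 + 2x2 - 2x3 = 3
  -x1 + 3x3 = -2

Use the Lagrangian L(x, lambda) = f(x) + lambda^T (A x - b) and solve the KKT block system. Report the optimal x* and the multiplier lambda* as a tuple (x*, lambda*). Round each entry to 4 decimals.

Form the Lagrangian:
  L(x, lambda) = (1/2) x^T Q x + c^T x + lambda^T (A x - b)
Stationarity (grad_x L = 0): Q x + c + A^T lambda = 0.
Primal feasibility: A x = b.

This gives the KKT block system:
  [ Q   A^T ] [ x     ]   [-c ]
  [ A    0  ] [ lambda ] = [ b ]

Solving the linear system:
  x*      = (0.1172, 0.8138, -0.6276)
  lambda* = (-3.183, 0.0642)
  f(x*)   = 7.2006

x* = (0.1172, 0.8138, -0.6276), lambda* = (-3.183, 0.0642)


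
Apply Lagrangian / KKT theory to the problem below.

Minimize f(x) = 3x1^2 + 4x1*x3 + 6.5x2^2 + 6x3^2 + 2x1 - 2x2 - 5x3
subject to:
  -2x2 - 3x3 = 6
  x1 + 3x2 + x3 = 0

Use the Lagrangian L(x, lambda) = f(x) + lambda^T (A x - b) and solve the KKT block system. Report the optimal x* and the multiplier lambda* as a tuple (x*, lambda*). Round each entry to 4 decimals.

Form the Lagrangian:
  L(x, lambda) = (1/2) x^T Q x + c^T x + lambda^T (A x - b)
Stationarity (grad_x L = 0): Q x + c + A^T lambda = 0.
Primal feasibility: A x = b.

This gives the KKT block system:
  [ Q   A^T ] [ x     ]   [-c ]
  [ A    0  ] [ lambda ] = [ b ]

Solving the linear system:
  x*      = (1.9264, 0.0315, -2.021)
  lambda* = (-9.007, -5.4746)
  f(x*)   = 33.9685

x* = (1.9264, 0.0315, -2.021), lambda* = (-9.007, -5.4746)


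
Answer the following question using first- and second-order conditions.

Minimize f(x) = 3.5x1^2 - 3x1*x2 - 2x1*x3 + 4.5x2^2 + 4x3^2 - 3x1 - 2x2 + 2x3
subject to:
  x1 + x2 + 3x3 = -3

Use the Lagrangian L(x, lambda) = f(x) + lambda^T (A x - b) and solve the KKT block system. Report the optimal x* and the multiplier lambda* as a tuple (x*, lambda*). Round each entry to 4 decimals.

Form the Lagrangian:
  L(x, lambda) = (1/2) x^T Q x + c^T x + lambda^T (A x - b)
Stationarity (grad_x L = 0): Q x + c + A^T lambda = 0.
Primal feasibility: A x = b.

This gives the KKT block system:
  [ Q   A^T ] [ x     ]   [-c ]
  [ A    0  ] [ lambda ] = [ b ]

Solving the linear system:
  x*      = (-0.111, -0.0162, -0.9576)
  lambda* = (1.813)
  f(x*)   = 1.9445

x* = (-0.111, -0.0162, -0.9576), lambda* = (1.813)


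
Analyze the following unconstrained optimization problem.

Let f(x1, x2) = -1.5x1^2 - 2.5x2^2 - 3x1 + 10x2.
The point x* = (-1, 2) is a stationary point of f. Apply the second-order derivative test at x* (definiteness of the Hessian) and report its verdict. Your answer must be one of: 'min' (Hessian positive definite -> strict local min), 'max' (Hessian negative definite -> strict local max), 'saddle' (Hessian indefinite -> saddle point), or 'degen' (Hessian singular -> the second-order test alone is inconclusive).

Compute the Hessian H = grad^2 f:
  H = [[-3, 0], [0, -5]]
Verify stationarity: grad f(x*) = H x* + g = (0, 0).
Eigenvalues of H: -5, -3.
Both eigenvalues < 0, so H is negative definite -> x* is a strict local max.

max


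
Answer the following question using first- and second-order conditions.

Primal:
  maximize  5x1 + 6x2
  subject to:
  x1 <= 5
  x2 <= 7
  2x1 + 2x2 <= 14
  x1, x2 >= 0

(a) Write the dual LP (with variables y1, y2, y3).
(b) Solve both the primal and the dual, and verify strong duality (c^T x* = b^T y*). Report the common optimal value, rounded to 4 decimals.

The standard primal-dual pair for 'max c^T x s.t. A x <= b, x >= 0' is:
  Dual:  min b^T y  s.t.  A^T y >= c,  y >= 0.

So the dual LP is:
  minimize  5y1 + 7y2 + 14y3
  subject to:
    y1 + 2y3 >= 5
    y2 + 2y3 >= 6
    y1, y2, y3 >= 0

Solving the primal: x* = (0, 7).
  primal value c^T x* = 42.
Solving the dual: y* = (0, 0, 3).
  dual value b^T y* = 42.
Strong duality: c^T x* = b^T y*. Confirmed.

42


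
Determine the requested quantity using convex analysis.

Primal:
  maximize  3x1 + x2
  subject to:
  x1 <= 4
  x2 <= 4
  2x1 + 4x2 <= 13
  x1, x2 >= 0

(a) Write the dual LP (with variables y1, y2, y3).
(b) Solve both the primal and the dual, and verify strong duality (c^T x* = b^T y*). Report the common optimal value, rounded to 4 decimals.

The standard primal-dual pair for 'max c^T x s.t. A x <= b, x >= 0' is:
  Dual:  min b^T y  s.t.  A^T y >= c,  y >= 0.

So the dual LP is:
  minimize  4y1 + 4y2 + 13y3
  subject to:
    y1 + 2y3 >= 3
    y2 + 4y3 >= 1
    y1, y2, y3 >= 0

Solving the primal: x* = (4, 1.25).
  primal value c^T x* = 13.25.
Solving the dual: y* = (2.5, 0, 0.25).
  dual value b^T y* = 13.25.
Strong duality: c^T x* = b^T y*. Confirmed.

13.25


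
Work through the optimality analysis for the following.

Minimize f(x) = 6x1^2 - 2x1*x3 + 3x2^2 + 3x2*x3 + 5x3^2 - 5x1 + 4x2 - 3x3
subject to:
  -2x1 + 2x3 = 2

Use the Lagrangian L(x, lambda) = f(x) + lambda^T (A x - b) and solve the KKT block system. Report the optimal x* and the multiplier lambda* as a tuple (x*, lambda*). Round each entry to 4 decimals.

Form the Lagrangian:
  L(x, lambda) = (1/2) x^T Q x + c^T x + lambda^T (A x - b)
Stationarity (grad_x L = 0): Q x + c + A^T lambda = 0.
Primal feasibility: A x = b.

This gives the KKT block system:
  [ Q   A^T ] [ x     ]   [-c ]
  [ A    0  ] [ lambda ] = [ b ]

Solving the linear system:
  x*      = (0.2121, -1.2727, 1.2121)
  lambda* = (-2.4394)
  f(x*)   = -2.4545

x* = (0.2121, -1.2727, 1.2121), lambda* = (-2.4394)


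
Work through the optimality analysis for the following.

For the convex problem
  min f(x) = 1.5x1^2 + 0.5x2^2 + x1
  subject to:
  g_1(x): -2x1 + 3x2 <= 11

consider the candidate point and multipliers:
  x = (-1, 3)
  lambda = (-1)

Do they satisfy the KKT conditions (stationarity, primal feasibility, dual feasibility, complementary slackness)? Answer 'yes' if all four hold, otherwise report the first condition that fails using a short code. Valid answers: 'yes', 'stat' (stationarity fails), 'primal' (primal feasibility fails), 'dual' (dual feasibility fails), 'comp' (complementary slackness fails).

Gradient of f: grad f(x) = Q x + c = (-2, 3)
Constraint values g_i(x) = a_i^T x - b_i:
  g_1((-1, 3)) = 0
Stationarity residual: grad f(x) + sum_i lambda_i a_i = (0, 0)
  -> stationarity OK
Primal feasibility (all g_i <= 0): OK
Dual feasibility (all lambda_i >= 0): FAILS
Complementary slackness (lambda_i * g_i(x) = 0 for all i): OK

Verdict: the first failing condition is dual_feasibility -> dual.

dual


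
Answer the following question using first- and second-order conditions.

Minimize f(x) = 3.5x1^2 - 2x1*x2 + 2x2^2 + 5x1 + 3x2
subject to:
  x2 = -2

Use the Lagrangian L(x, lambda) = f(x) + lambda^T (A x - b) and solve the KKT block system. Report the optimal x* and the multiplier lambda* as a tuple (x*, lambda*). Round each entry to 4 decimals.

Form the Lagrangian:
  L(x, lambda) = (1/2) x^T Q x + c^T x + lambda^T (A x - b)
Stationarity (grad_x L = 0): Q x + c + A^T lambda = 0.
Primal feasibility: A x = b.

This gives the KKT block system:
  [ Q   A^T ] [ x     ]   [-c ]
  [ A    0  ] [ lambda ] = [ b ]

Solving the linear system:
  x*      = (-1.2857, -2)
  lambda* = (2.4286)
  f(x*)   = -3.7857

x* = (-1.2857, -2), lambda* = (2.4286)


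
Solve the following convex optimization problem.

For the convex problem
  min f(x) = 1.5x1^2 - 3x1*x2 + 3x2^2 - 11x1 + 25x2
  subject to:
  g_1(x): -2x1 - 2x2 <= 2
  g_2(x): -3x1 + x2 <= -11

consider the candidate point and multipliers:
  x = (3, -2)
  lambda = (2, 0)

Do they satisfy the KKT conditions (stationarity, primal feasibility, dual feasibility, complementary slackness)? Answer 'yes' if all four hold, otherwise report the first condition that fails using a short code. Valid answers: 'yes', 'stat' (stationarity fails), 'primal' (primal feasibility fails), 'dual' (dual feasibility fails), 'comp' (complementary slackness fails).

Gradient of f: grad f(x) = Q x + c = (4, 4)
Constraint values g_i(x) = a_i^T x - b_i:
  g_1((3, -2)) = -4
  g_2((3, -2)) = 0
Stationarity residual: grad f(x) + sum_i lambda_i a_i = (0, 0)
  -> stationarity OK
Primal feasibility (all g_i <= 0): OK
Dual feasibility (all lambda_i >= 0): OK
Complementary slackness (lambda_i * g_i(x) = 0 for all i): FAILS

Verdict: the first failing condition is complementary_slackness -> comp.

comp


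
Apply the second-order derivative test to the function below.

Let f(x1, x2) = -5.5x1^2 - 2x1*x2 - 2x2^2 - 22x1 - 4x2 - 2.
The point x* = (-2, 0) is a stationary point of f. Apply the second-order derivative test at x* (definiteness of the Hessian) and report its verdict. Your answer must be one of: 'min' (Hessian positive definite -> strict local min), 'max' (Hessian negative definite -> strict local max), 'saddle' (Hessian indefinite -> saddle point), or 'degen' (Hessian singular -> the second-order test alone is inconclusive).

Compute the Hessian H = grad^2 f:
  H = [[-11, -2], [-2, -4]]
Verify stationarity: grad f(x*) = H x* + g = (0, 0).
Eigenvalues of H: -11.5311, -3.4689.
Both eigenvalues < 0, so H is negative definite -> x* is a strict local max.

max


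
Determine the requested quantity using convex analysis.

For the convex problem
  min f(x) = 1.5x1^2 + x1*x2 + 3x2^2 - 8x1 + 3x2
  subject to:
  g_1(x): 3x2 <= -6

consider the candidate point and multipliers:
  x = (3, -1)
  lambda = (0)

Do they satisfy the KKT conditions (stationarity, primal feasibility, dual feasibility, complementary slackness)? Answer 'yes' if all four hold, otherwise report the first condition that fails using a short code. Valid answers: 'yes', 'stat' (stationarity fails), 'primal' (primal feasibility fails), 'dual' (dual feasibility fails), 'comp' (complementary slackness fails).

Gradient of f: grad f(x) = Q x + c = (0, 0)
Constraint values g_i(x) = a_i^T x - b_i:
  g_1((3, -1)) = 3
Stationarity residual: grad f(x) + sum_i lambda_i a_i = (0, 0)
  -> stationarity OK
Primal feasibility (all g_i <= 0): FAILS
Dual feasibility (all lambda_i >= 0): OK
Complementary slackness (lambda_i * g_i(x) = 0 for all i): OK

Verdict: the first failing condition is primal_feasibility -> primal.

primal


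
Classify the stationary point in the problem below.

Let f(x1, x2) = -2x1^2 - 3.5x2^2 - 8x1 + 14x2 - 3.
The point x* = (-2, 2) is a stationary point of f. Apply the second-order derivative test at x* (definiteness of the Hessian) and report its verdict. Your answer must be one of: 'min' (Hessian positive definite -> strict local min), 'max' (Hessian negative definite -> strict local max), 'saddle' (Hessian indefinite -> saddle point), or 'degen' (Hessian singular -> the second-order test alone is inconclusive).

Compute the Hessian H = grad^2 f:
  H = [[-4, 0], [0, -7]]
Verify stationarity: grad f(x*) = H x* + g = (0, 0).
Eigenvalues of H: -7, -4.
Both eigenvalues < 0, so H is negative definite -> x* is a strict local max.

max


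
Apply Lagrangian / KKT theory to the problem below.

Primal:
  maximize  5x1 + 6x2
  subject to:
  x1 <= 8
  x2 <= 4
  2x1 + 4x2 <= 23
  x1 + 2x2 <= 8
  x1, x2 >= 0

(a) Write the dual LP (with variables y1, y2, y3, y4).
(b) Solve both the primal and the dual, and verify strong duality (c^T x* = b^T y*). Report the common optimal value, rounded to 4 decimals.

The standard primal-dual pair for 'max c^T x s.t. A x <= b, x >= 0' is:
  Dual:  min b^T y  s.t.  A^T y >= c,  y >= 0.

So the dual LP is:
  minimize  8y1 + 4y2 + 23y3 + 8y4
  subject to:
    y1 + 2y3 + y4 >= 5
    y2 + 4y3 + 2y4 >= 6
    y1, y2, y3, y4 >= 0

Solving the primal: x* = (8, 0).
  primal value c^T x* = 40.
Solving the dual: y* = (2, 0, 0, 3).
  dual value b^T y* = 40.
Strong duality: c^T x* = b^T y*. Confirmed.

40


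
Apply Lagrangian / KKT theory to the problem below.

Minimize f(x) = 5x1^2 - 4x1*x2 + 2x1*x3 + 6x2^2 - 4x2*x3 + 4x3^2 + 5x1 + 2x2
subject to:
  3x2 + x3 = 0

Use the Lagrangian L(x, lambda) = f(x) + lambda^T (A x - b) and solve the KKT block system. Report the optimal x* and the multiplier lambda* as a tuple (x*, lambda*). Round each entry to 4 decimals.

Form the Lagrangian:
  L(x, lambda) = (1/2) x^T Q x + c^T x + lambda^T (A x - b)
Stationarity (grad_x L = 0): Q x + c + A^T lambda = 0.
Primal feasibility: A x = b.

This gives the KKT block system:
  [ Q   A^T ] [ x     ]   [-c ]
  [ A    0  ] [ lambda ] = [ b ]

Solving the linear system:
  x*      = (-0.5714, -0.0714, 0.2143)
  lambda* = (-0.8571)
  f(x*)   = -1.5

x* = (-0.5714, -0.0714, 0.2143), lambda* = (-0.8571)


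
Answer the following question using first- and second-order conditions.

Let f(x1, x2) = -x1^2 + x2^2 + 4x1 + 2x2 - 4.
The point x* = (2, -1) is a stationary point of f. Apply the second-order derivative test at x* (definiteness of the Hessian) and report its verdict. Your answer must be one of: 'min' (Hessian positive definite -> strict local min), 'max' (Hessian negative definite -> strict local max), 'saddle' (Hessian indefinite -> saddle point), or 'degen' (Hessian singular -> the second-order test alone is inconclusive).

Compute the Hessian H = grad^2 f:
  H = [[-2, 0], [0, 2]]
Verify stationarity: grad f(x*) = H x* + g = (0, 0).
Eigenvalues of H: -2, 2.
Eigenvalues have mixed signs, so H is indefinite -> x* is a saddle point.

saddle


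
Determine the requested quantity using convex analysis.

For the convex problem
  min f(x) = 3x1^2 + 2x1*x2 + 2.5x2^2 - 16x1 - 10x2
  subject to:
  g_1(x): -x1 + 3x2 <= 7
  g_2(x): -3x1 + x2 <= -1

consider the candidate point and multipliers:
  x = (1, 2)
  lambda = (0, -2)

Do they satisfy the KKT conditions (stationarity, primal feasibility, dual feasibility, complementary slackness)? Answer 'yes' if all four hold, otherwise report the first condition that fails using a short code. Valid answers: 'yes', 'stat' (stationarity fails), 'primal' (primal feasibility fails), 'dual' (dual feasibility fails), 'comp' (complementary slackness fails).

Gradient of f: grad f(x) = Q x + c = (-6, 2)
Constraint values g_i(x) = a_i^T x - b_i:
  g_1((1, 2)) = -2
  g_2((1, 2)) = 0
Stationarity residual: grad f(x) + sum_i lambda_i a_i = (0, 0)
  -> stationarity OK
Primal feasibility (all g_i <= 0): OK
Dual feasibility (all lambda_i >= 0): FAILS
Complementary slackness (lambda_i * g_i(x) = 0 for all i): OK

Verdict: the first failing condition is dual_feasibility -> dual.

dual


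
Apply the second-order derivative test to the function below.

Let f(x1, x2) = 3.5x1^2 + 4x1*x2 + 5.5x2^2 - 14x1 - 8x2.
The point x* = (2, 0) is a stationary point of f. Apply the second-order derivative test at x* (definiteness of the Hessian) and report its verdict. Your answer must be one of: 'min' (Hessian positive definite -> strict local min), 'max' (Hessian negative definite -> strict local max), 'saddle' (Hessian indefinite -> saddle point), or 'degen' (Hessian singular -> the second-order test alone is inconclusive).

Compute the Hessian H = grad^2 f:
  H = [[7, 4], [4, 11]]
Verify stationarity: grad f(x*) = H x* + g = (0, 0).
Eigenvalues of H: 4.5279, 13.4721.
Both eigenvalues > 0, so H is positive definite -> x* is a strict local min.

min


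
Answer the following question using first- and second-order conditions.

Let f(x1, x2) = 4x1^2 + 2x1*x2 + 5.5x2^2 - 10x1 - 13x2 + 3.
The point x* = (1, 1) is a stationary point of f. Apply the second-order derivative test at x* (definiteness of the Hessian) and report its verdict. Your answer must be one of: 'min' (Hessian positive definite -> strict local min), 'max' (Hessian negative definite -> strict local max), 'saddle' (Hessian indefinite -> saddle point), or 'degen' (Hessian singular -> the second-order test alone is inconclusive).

Compute the Hessian H = grad^2 f:
  H = [[8, 2], [2, 11]]
Verify stationarity: grad f(x*) = H x* + g = (0, 0).
Eigenvalues of H: 7, 12.
Both eigenvalues > 0, so H is positive definite -> x* is a strict local min.

min


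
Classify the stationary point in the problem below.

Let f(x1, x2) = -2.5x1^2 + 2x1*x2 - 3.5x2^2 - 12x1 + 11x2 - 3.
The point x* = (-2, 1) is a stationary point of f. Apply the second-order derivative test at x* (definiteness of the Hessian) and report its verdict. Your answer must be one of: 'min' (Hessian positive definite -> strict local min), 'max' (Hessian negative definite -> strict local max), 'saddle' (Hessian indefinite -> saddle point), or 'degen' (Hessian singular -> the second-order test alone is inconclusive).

Compute the Hessian H = grad^2 f:
  H = [[-5, 2], [2, -7]]
Verify stationarity: grad f(x*) = H x* + g = (0, 0).
Eigenvalues of H: -8.2361, -3.7639.
Both eigenvalues < 0, so H is negative definite -> x* is a strict local max.

max


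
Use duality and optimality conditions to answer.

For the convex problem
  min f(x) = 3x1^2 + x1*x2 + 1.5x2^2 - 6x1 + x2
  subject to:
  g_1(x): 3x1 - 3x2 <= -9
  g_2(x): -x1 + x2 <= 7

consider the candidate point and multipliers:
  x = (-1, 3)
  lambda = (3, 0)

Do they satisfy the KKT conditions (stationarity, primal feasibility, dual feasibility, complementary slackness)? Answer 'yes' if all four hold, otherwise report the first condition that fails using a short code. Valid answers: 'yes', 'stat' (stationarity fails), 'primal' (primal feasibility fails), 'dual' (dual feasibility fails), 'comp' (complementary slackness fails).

Gradient of f: grad f(x) = Q x + c = (-9, 9)
Constraint values g_i(x) = a_i^T x - b_i:
  g_1((-1, 3)) = -3
  g_2((-1, 3)) = -3
Stationarity residual: grad f(x) + sum_i lambda_i a_i = (0, 0)
  -> stationarity OK
Primal feasibility (all g_i <= 0): OK
Dual feasibility (all lambda_i >= 0): OK
Complementary slackness (lambda_i * g_i(x) = 0 for all i): FAILS

Verdict: the first failing condition is complementary_slackness -> comp.

comp


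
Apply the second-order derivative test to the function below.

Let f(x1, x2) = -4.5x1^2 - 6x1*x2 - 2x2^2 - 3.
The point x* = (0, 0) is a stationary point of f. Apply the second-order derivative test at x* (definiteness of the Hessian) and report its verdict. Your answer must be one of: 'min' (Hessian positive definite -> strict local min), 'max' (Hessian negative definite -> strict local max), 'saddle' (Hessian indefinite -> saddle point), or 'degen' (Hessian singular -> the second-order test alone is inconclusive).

Compute the Hessian H = grad^2 f:
  H = [[-9, -6], [-6, -4]]
Verify stationarity: grad f(x*) = H x* + g = (0, 0).
Eigenvalues of H: -13, 0.
H has a zero eigenvalue (singular; negative semidefinite but not definite), so H is neither positive definite, negative definite, nor indefinite. The second-order test alone is inconclusive -> degen.
(Indeed, f is constant along the null direction of H through x*, so x* is not a strict local extremum.)

degen


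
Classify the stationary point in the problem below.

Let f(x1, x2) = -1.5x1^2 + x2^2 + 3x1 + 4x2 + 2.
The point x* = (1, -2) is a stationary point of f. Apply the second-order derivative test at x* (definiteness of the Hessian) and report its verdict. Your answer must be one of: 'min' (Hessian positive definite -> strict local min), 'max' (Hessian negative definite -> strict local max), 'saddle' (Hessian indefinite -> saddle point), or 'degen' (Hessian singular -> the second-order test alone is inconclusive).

Compute the Hessian H = grad^2 f:
  H = [[-3, 0], [0, 2]]
Verify stationarity: grad f(x*) = H x* + g = (0, 0).
Eigenvalues of H: -3, 2.
Eigenvalues have mixed signs, so H is indefinite -> x* is a saddle point.

saddle


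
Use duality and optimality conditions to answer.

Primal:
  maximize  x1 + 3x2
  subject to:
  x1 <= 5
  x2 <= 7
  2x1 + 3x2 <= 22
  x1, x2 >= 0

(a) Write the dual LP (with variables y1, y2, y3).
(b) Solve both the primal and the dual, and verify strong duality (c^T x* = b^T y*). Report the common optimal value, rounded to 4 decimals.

The standard primal-dual pair for 'max c^T x s.t. A x <= b, x >= 0' is:
  Dual:  min b^T y  s.t.  A^T y >= c,  y >= 0.

So the dual LP is:
  minimize  5y1 + 7y2 + 22y3
  subject to:
    y1 + 2y3 >= 1
    y2 + 3y3 >= 3
    y1, y2, y3 >= 0

Solving the primal: x* = (0.5, 7).
  primal value c^T x* = 21.5.
Solving the dual: y* = (0, 1.5, 0.5).
  dual value b^T y* = 21.5.
Strong duality: c^T x* = b^T y*. Confirmed.

21.5


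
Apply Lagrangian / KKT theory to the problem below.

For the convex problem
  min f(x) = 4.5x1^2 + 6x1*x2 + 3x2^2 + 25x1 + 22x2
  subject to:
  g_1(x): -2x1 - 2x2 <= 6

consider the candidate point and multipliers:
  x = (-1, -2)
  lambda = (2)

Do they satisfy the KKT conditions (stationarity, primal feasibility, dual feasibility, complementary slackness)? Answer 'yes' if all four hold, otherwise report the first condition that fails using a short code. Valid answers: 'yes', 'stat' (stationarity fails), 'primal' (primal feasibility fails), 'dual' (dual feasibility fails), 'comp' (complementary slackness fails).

Gradient of f: grad f(x) = Q x + c = (4, 4)
Constraint values g_i(x) = a_i^T x - b_i:
  g_1((-1, -2)) = 0
Stationarity residual: grad f(x) + sum_i lambda_i a_i = (0, 0)
  -> stationarity OK
Primal feasibility (all g_i <= 0): OK
Dual feasibility (all lambda_i >= 0): OK
Complementary slackness (lambda_i * g_i(x) = 0 for all i): OK

Verdict: yes, KKT holds.

yes


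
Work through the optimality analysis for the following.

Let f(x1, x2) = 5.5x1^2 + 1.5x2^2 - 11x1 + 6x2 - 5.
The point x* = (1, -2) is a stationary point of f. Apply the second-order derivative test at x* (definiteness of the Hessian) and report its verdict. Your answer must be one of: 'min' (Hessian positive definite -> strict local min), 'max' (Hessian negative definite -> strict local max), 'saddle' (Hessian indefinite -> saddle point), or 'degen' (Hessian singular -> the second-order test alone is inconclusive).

Compute the Hessian H = grad^2 f:
  H = [[11, 0], [0, 3]]
Verify stationarity: grad f(x*) = H x* + g = (0, 0).
Eigenvalues of H: 3, 11.
Both eigenvalues > 0, so H is positive definite -> x* is a strict local min.

min


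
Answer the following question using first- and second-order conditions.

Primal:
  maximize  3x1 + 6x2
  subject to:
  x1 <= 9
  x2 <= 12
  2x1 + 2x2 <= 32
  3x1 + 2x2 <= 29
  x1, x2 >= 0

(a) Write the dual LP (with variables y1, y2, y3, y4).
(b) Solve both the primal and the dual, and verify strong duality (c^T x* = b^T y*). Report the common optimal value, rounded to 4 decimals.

The standard primal-dual pair for 'max c^T x s.t. A x <= b, x >= 0' is:
  Dual:  min b^T y  s.t.  A^T y >= c,  y >= 0.

So the dual LP is:
  minimize  9y1 + 12y2 + 32y3 + 29y4
  subject to:
    y1 + 2y3 + 3y4 >= 3
    y2 + 2y3 + 2y4 >= 6
    y1, y2, y3, y4 >= 0

Solving the primal: x* = (1.6667, 12).
  primal value c^T x* = 77.
Solving the dual: y* = (0, 4, 0, 1).
  dual value b^T y* = 77.
Strong duality: c^T x* = b^T y*. Confirmed.

77


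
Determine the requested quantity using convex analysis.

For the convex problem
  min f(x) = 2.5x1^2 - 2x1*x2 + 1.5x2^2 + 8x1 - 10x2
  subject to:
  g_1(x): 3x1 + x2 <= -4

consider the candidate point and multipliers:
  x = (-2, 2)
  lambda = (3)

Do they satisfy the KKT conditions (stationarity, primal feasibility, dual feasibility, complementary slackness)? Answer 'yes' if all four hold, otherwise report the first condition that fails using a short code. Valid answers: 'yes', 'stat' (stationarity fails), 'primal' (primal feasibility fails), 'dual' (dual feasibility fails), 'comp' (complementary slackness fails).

Gradient of f: grad f(x) = Q x + c = (-6, 0)
Constraint values g_i(x) = a_i^T x - b_i:
  g_1((-2, 2)) = 0
Stationarity residual: grad f(x) + sum_i lambda_i a_i = (3, 3)
  -> stationarity FAILS
Primal feasibility (all g_i <= 0): OK
Dual feasibility (all lambda_i >= 0): OK
Complementary slackness (lambda_i * g_i(x) = 0 for all i): OK

Verdict: the first failing condition is stationarity -> stat.

stat


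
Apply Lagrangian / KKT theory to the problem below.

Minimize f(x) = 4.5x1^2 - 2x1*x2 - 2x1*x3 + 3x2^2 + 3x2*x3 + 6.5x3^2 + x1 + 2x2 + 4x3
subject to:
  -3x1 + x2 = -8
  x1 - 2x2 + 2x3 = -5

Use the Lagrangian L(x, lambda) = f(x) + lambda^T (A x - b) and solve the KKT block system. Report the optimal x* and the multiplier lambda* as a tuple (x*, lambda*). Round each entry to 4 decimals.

Form the Lagrangian:
  L(x, lambda) = (1/2) x^T Q x + c^T x + lambda^T (A x - b)
Stationarity (grad_x L = 0): Q x + c + A^T lambda = 0.
Primal feasibility: A x = b.

This gives the KKT block system:
  [ Q   A^T ] [ x     ]   [-c ]
  [ A    0  ] [ lambda ] = [ b ]

Solving the linear system:
  x*      = (3.5022, 2.5067, -1.7444)
  lambda* = (13.3587, 9.0807)
  f(x*)   = 76.9058

x* = (3.5022, 2.5067, -1.7444), lambda* = (13.3587, 9.0807)


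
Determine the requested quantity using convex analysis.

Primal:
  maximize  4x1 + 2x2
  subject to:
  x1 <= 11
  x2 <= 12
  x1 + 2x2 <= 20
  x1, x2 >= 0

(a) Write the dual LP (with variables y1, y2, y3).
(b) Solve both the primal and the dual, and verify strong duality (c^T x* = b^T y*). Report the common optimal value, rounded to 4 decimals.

The standard primal-dual pair for 'max c^T x s.t. A x <= b, x >= 0' is:
  Dual:  min b^T y  s.t.  A^T y >= c,  y >= 0.

So the dual LP is:
  minimize  11y1 + 12y2 + 20y3
  subject to:
    y1 + y3 >= 4
    y2 + 2y3 >= 2
    y1, y2, y3 >= 0

Solving the primal: x* = (11, 4.5).
  primal value c^T x* = 53.
Solving the dual: y* = (3, 0, 1).
  dual value b^T y* = 53.
Strong duality: c^T x* = b^T y*. Confirmed.

53


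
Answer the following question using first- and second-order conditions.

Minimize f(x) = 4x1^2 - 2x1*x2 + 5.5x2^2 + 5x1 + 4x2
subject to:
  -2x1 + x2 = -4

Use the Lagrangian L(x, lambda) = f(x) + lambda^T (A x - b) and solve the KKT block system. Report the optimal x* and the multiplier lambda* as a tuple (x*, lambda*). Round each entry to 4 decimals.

Form the Lagrangian:
  L(x, lambda) = (1/2) x^T Q x + c^T x + lambda^T (A x - b)
Stationarity (grad_x L = 0): Q x + c + A^T lambda = 0.
Primal feasibility: A x = b.

This gives the KKT block system:
  [ Q   A^T ] [ x     ]   [-c ]
  [ A    0  ] [ lambda ] = [ b ]

Solving the linear system:
  x*      = (1.5227, -0.9545)
  lambda* = (9.5455)
  f(x*)   = 20.9886

x* = (1.5227, -0.9545), lambda* = (9.5455)


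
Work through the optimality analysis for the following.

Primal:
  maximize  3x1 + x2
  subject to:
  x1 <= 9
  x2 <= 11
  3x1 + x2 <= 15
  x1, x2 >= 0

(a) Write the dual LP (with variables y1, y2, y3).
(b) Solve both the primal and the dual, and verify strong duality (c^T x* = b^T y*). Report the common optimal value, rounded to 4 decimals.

The standard primal-dual pair for 'max c^T x s.t. A x <= b, x >= 0' is:
  Dual:  min b^T y  s.t.  A^T y >= c,  y >= 0.

So the dual LP is:
  minimize  9y1 + 11y2 + 15y3
  subject to:
    y1 + 3y3 >= 3
    y2 + y3 >= 1
    y1, y2, y3 >= 0

Solving the primal: x* = (5, 0).
  primal value c^T x* = 15.
Solving the dual: y* = (0, 0, 1).
  dual value b^T y* = 15.
Strong duality: c^T x* = b^T y*. Confirmed.

15


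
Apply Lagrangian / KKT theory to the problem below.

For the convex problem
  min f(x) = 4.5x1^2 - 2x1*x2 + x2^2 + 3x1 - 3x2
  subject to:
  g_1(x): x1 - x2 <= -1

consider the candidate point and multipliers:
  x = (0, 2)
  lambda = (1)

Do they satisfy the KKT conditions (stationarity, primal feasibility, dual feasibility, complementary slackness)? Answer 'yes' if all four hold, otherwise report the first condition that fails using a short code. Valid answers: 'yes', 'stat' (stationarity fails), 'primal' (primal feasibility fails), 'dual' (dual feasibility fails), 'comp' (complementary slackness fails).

Gradient of f: grad f(x) = Q x + c = (-1, 1)
Constraint values g_i(x) = a_i^T x - b_i:
  g_1((0, 2)) = -1
Stationarity residual: grad f(x) + sum_i lambda_i a_i = (0, 0)
  -> stationarity OK
Primal feasibility (all g_i <= 0): OK
Dual feasibility (all lambda_i >= 0): OK
Complementary slackness (lambda_i * g_i(x) = 0 for all i): FAILS

Verdict: the first failing condition is complementary_slackness -> comp.

comp


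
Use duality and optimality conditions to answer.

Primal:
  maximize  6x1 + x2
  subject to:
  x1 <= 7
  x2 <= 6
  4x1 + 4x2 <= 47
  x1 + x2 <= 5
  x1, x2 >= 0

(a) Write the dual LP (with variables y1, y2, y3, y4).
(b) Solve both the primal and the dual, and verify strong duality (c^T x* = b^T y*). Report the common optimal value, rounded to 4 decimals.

The standard primal-dual pair for 'max c^T x s.t. A x <= b, x >= 0' is:
  Dual:  min b^T y  s.t.  A^T y >= c,  y >= 0.

So the dual LP is:
  minimize  7y1 + 6y2 + 47y3 + 5y4
  subject to:
    y1 + 4y3 + y4 >= 6
    y2 + 4y3 + y4 >= 1
    y1, y2, y3, y4 >= 0

Solving the primal: x* = (5, 0).
  primal value c^T x* = 30.
Solving the dual: y* = (0, 0, 0, 6).
  dual value b^T y* = 30.
Strong duality: c^T x* = b^T y*. Confirmed.

30


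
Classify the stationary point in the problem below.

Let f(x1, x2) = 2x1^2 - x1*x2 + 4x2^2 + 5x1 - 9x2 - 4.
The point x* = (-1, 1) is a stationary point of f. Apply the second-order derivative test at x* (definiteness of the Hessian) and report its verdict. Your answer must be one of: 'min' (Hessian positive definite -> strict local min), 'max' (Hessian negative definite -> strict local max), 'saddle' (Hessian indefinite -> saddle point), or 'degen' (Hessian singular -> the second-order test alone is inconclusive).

Compute the Hessian H = grad^2 f:
  H = [[4, -1], [-1, 8]]
Verify stationarity: grad f(x*) = H x* + g = (0, 0).
Eigenvalues of H: 3.7639, 8.2361.
Both eigenvalues > 0, so H is positive definite -> x* is a strict local min.

min


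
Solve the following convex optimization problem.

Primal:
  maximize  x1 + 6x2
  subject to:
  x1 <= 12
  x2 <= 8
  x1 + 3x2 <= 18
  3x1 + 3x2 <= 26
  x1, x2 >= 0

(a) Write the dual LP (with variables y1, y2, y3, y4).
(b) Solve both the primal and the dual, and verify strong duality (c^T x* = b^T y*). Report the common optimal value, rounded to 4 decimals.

The standard primal-dual pair for 'max c^T x s.t. A x <= b, x >= 0' is:
  Dual:  min b^T y  s.t.  A^T y >= c,  y >= 0.

So the dual LP is:
  minimize  12y1 + 8y2 + 18y3 + 26y4
  subject to:
    y1 + y3 + 3y4 >= 1
    y2 + 3y3 + 3y4 >= 6
    y1, y2, y3, y4 >= 0

Solving the primal: x* = (0, 6).
  primal value c^T x* = 36.
Solving the dual: y* = (0, 0, 2, 0).
  dual value b^T y* = 36.
Strong duality: c^T x* = b^T y*. Confirmed.

36


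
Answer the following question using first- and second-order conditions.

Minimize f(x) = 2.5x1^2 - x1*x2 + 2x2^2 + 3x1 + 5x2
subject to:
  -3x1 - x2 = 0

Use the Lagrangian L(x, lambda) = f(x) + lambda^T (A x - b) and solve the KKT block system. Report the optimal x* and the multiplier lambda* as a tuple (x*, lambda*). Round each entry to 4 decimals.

Form the Lagrangian:
  L(x, lambda) = (1/2) x^T Q x + c^T x + lambda^T (A x - b)
Stationarity (grad_x L = 0): Q x + c + A^T lambda = 0.
Primal feasibility: A x = b.

This gives the KKT block system:
  [ Q   A^T ] [ x     ]   [-c ]
  [ A    0  ] [ lambda ] = [ b ]

Solving the linear system:
  x*      = (0.2553, -0.766)
  lambda* = (1.6809)
  f(x*)   = -1.5319

x* = (0.2553, -0.766), lambda* = (1.6809)


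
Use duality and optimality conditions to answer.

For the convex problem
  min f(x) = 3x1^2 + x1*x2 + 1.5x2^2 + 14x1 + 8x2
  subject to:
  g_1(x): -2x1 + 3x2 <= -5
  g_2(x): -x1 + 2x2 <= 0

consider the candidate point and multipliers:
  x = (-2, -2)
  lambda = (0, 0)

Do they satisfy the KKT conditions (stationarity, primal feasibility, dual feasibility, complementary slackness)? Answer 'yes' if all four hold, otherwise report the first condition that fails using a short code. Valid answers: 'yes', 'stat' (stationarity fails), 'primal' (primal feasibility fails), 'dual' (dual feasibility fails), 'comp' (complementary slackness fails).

Gradient of f: grad f(x) = Q x + c = (0, 0)
Constraint values g_i(x) = a_i^T x - b_i:
  g_1((-2, -2)) = 3
  g_2((-2, -2)) = -2
Stationarity residual: grad f(x) + sum_i lambda_i a_i = (0, 0)
  -> stationarity OK
Primal feasibility (all g_i <= 0): FAILS
Dual feasibility (all lambda_i >= 0): OK
Complementary slackness (lambda_i * g_i(x) = 0 for all i): OK

Verdict: the first failing condition is primal_feasibility -> primal.

primal


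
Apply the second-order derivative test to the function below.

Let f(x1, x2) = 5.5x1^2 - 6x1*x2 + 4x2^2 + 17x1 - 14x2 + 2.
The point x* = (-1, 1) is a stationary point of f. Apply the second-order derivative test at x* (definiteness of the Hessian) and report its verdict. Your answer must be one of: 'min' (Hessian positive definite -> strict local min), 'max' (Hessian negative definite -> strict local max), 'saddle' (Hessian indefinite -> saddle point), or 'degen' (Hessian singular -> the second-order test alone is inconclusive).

Compute the Hessian H = grad^2 f:
  H = [[11, -6], [-6, 8]]
Verify stationarity: grad f(x*) = H x* + g = (0, 0).
Eigenvalues of H: 3.3153, 15.6847.
Both eigenvalues > 0, so H is positive definite -> x* is a strict local min.

min


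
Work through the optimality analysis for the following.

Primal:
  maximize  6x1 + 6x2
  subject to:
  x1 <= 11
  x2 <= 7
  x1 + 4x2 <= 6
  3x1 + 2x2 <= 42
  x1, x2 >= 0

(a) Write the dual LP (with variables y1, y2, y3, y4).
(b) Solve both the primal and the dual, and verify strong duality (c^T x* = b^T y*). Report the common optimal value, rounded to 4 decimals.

The standard primal-dual pair for 'max c^T x s.t. A x <= b, x >= 0' is:
  Dual:  min b^T y  s.t.  A^T y >= c,  y >= 0.

So the dual LP is:
  minimize  11y1 + 7y2 + 6y3 + 42y4
  subject to:
    y1 + y3 + 3y4 >= 6
    y2 + 4y3 + 2y4 >= 6
    y1, y2, y3, y4 >= 0

Solving the primal: x* = (6, 0).
  primal value c^T x* = 36.
Solving the dual: y* = (0, 0, 6, 0).
  dual value b^T y* = 36.
Strong duality: c^T x* = b^T y*. Confirmed.

36


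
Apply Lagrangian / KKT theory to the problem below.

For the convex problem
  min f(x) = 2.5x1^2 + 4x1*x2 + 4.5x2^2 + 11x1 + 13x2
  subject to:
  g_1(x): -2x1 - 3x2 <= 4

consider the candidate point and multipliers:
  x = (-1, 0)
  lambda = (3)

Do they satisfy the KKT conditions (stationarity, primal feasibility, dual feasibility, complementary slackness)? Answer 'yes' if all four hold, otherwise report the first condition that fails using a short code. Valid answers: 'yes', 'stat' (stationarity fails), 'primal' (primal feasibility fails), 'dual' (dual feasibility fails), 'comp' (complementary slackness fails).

Gradient of f: grad f(x) = Q x + c = (6, 9)
Constraint values g_i(x) = a_i^T x - b_i:
  g_1((-1, 0)) = -2
Stationarity residual: grad f(x) + sum_i lambda_i a_i = (0, 0)
  -> stationarity OK
Primal feasibility (all g_i <= 0): OK
Dual feasibility (all lambda_i >= 0): OK
Complementary slackness (lambda_i * g_i(x) = 0 for all i): FAILS

Verdict: the first failing condition is complementary_slackness -> comp.

comp


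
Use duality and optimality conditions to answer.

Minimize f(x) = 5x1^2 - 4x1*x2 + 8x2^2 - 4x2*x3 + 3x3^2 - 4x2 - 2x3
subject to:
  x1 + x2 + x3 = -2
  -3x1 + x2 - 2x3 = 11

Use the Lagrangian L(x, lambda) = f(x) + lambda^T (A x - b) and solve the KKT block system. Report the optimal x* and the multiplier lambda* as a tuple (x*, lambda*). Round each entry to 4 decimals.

Form the Lagrangian:
  L(x, lambda) = (1/2) x^T Q x + c^T x + lambda^T (A x - b)
Stationarity (grad_x L = 0): Q x + c + A^T lambda = 0.
Primal feasibility: A x = b.

This gives the KKT block system:
  [ Q   A^T ] [ x     ]   [-c ]
  [ A    0  ] [ lambda ] = [ b ]

Solving the linear system:
  x*      = (-2.4571, 1.5143, -1.0571)
  lambda* = (-18.0571, -16.2286)
  f(x*)   = 69.2286

x* = (-2.4571, 1.5143, -1.0571), lambda* = (-18.0571, -16.2286)


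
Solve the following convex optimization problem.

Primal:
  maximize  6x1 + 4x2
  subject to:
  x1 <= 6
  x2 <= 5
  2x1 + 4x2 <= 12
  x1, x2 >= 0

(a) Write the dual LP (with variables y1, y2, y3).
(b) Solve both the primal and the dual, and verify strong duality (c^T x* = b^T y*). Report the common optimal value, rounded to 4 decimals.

The standard primal-dual pair for 'max c^T x s.t. A x <= b, x >= 0' is:
  Dual:  min b^T y  s.t.  A^T y >= c,  y >= 0.

So the dual LP is:
  minimize  6y1 + 5y2 + 12y3
  subject to:
    y1 + 2y3 >= 6
    y2 + 4y3 >= 4
    y1, y2, y3 >= 0

Solving the primal: x* = (6, 0).
  primal value c^T x* = 36.
Solving the dual: y* = (4, 0, 1).
  dual value b^T y* = 36.
Strong duality: c^T x* = b^T y*. Confirmed.

36


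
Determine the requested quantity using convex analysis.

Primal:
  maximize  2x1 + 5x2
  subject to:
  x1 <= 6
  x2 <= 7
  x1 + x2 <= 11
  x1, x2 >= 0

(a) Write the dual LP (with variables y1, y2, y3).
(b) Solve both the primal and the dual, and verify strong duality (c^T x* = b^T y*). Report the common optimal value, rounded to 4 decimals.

The standard primal-dual pair for 'max c^T x s.t. A x <= b, x >= 0' is:
  Dual:  min b^T y  s.t.  A^T y >= c,  y >= 0.

So the dual LP is:
  minimize  6y1 + 7y2 + 11y3
  subject to:
    y1 + y3 >= 2
    y2 + y3 >= 5
    y1, y2, y3 >= 0

Solving the primal: x* = (4, 7).
  primal value c^T x* = 43.
Solving the dual: y* = (0, 3, 2).
  dual value b^T y* = 43.
Strong duality: c^T x* = b^T y*. Confirmed.

43


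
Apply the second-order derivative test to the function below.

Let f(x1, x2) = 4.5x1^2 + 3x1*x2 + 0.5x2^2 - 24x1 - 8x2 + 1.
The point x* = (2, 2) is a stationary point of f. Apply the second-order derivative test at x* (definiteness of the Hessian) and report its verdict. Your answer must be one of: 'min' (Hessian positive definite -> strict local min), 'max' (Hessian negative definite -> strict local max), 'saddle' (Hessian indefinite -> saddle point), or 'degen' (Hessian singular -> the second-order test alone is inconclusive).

Compute the Hessian H = grad^2 f:
  H = [[9, 3], [3, 1]]
Verify stationarity: grad f(x*) = H x* + g = (0, 0).
Eigenvalues of H: 0, 10.
H has a zero eigenvalue (singular; positive semidefinite but not definite), so H is neither positive definite, negative definite, nor indefinite. The second-order test alone is inconclusive -> degen.
(Indeed, f is constant along the null direction of H through x*, so x* is not a strict local extremum.)

degen


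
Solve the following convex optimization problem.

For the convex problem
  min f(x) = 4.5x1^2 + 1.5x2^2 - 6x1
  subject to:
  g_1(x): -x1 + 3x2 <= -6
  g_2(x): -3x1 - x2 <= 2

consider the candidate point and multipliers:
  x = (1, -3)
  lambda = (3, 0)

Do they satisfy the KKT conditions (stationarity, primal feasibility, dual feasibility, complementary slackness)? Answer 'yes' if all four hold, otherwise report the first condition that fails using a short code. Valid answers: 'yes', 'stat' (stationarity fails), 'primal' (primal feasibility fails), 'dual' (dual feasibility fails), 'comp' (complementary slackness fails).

Gradient of f: grad f(x) = Q x + c = (3, -9)
Constraint values g_i(x) = a_i^T x - b_i:
  g_1((1, -3)) = -4
  g_2((1, -3)) = -2
Stationarity residual: grad f(x) + sum_i lambda_i a_i = (0, 0)
  -> stationarity OK
Primal feasibility (all g_i <= 0): OK
Dual feasibility (all lambda_i >= 0): OK
Complementary slackness (lambda_i * g_i(x) = 0 for all i): FAILS

Verdict: the first failing condition is complementary_slackness -> comp.

comp
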